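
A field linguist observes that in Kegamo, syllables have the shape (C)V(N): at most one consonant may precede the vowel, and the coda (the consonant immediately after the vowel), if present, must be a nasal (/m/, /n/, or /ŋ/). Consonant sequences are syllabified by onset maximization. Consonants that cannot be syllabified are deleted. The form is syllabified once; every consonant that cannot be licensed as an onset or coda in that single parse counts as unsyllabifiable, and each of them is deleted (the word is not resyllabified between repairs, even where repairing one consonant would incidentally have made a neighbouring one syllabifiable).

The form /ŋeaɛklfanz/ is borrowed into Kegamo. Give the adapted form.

The consonants /k/, /l/, /z/ cannot be parsed into a legal (C)V(N) syllable (only a nasal (/m/, /n/, or /ŋ/) is licensed in coda position; onsets are limited to one consonant).
Each unlicensed consonant is deleted: /k/, /l/, /z/.

ŋeaɛfan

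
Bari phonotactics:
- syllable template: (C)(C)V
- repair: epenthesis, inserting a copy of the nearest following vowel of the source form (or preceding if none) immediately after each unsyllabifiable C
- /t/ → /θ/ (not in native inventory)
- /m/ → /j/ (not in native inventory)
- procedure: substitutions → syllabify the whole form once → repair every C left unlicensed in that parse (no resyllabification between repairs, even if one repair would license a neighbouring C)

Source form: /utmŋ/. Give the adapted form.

Substitution: /t/ → /θ/, /m/ → /j/, giving /uθjŋ/.
The consonants /θ/, /j/, /ŋ/ cannot be parsed into a legal (C)(C)V syllable (no codas are permitted; onsets may contain at most 2 consonants).
Epenthesis after each stranded consonant: /θ/ → /θu/, /j/ → /ju/, /ŋ/ → /ŋu/.

uθujuŋu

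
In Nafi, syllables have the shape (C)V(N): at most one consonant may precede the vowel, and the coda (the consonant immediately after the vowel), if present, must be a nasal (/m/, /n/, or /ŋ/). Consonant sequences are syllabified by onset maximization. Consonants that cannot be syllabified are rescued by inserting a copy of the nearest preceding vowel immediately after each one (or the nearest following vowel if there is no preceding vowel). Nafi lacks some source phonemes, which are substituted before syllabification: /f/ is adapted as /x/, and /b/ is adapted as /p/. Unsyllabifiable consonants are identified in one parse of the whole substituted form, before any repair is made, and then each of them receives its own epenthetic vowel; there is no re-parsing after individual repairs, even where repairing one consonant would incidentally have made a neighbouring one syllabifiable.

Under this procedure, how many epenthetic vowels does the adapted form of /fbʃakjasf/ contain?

After substitution the input is /xpʃakjasx/.
The unsyllabifiable consonants are /x/, /p/, /k/, /s/, /x/; each receives one epenthetic vowel.

5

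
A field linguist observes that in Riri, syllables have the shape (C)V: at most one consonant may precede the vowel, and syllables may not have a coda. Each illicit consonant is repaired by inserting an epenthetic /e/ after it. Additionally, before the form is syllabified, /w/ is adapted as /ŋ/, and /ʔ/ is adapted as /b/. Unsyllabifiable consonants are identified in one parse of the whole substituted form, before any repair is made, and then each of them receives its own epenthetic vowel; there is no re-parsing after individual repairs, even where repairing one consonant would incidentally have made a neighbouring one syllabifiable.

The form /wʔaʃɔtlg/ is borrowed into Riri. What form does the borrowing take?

Substitution: /w/ → /ŋ/, /ʔ/ → /b/, giving /ŋbaʃɔtlg/.
Syllabifying with onset maximization leaves /ŋ/, /t/, /l/, /g/ stranded (no codas are permitted; onsets are limited to one consonant).
Inserting the epenthetic vowel yields /ŋ/ → /ŋe/, /t/ → /te/, /l/ → /le/, /g/ → /ge/.

ŋebaʃɔtelege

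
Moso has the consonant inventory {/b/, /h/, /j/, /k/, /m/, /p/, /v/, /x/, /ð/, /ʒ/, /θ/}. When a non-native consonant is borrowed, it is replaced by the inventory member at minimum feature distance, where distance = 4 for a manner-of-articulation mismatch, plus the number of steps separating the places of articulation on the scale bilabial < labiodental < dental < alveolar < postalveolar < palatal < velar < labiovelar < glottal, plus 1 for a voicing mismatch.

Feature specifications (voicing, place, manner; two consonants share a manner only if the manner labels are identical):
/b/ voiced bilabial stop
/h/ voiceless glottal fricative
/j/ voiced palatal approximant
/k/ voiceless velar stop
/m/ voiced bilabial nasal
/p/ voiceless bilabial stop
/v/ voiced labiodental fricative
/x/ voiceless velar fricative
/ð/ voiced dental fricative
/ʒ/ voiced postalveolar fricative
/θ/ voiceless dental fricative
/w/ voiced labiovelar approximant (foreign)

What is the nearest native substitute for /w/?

j

/j/ is closest: same manner (approximant), place distance 2 (labiovelar→palatal), same voicing; total 2. Next closest is /h/ at distance 6.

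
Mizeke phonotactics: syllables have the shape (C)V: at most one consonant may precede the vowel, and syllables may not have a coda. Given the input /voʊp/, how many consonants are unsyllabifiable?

1

Syllabifying with onset maximization leaves /p/ stranded (no codas are permitted; onsets are limited to one consonant).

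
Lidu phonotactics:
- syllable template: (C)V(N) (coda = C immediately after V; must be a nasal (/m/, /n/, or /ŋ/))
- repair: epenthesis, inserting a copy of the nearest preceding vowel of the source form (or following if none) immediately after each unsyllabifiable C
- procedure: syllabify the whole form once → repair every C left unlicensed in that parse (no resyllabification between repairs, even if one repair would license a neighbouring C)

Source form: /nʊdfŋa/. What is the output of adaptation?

Under (C)V(N), the unsyllabifiable consonants are /d/, /f/ (only a nasal (/m/, /n/, or /ŋ/) is licensed in coda position; onsets are limited to one consonant).
Epenthesis after each stranded consonant: /d/ → /dʊ/, /f/ → /fʊ/.

nʊdʊfʊŋa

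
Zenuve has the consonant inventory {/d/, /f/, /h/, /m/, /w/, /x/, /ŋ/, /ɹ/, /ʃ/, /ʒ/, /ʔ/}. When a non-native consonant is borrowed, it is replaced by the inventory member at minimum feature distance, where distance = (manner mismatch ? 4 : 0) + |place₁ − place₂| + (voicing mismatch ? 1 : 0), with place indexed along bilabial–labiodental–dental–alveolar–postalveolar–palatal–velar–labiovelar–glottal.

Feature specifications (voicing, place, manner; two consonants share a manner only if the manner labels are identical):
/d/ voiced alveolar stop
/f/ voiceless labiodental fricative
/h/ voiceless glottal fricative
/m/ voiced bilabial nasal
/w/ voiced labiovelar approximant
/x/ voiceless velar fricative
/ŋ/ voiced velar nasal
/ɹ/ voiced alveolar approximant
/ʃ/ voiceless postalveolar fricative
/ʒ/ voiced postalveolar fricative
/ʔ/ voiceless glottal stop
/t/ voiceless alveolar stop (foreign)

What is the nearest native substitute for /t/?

d

/d/ is closest: same manner (stop), place distance 0 (alveolar→alveolar), voicing differs (+1); total 1. Next closest is /ɹ/ at distance 5.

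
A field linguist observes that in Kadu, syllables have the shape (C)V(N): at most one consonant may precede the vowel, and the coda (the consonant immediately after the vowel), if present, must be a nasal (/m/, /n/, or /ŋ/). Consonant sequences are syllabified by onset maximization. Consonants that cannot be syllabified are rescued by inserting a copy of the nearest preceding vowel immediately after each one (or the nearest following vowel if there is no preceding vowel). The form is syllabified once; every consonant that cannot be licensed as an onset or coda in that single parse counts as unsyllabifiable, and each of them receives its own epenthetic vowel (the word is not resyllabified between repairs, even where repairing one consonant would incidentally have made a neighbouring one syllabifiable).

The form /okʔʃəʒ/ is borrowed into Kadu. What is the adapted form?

okoʔoʃəʒə

Under (C)V(N), the unsyllabifiable consonants are /k/, /ʔ/, /ʒ/ (only a nasal (/m/, /n/, or /ŋ/) is licensed in coda position; onsets are limited to one consonant).
Epenthesis after each stranded consonant: /k/ → /ko/, /ʔ/ → /ʔo/, /ʒ/ → /ʒə/.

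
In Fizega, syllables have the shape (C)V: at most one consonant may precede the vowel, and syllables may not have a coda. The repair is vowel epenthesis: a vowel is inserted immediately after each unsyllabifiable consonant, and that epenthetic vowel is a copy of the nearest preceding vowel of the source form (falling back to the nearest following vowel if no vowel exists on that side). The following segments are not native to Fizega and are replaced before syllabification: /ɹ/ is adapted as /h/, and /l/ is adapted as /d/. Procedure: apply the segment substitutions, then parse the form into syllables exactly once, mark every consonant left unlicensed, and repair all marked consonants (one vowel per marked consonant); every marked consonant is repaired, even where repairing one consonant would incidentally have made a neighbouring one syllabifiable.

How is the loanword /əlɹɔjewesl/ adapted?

Substitution: /l/ → /d/, /ɹ/ → /h/, giving /ədhɔjewesd/.
Syllabifying with onset maximization leaves /d/, /s/, /d/ stranded (no codas are permitted; onsets are limited to one consonant).
Each unlicensed consonant becomes the onset of a new syllable: /d/ → /də/, /s/ → /se/, /d/ → /de/.

ədəhɔjewesede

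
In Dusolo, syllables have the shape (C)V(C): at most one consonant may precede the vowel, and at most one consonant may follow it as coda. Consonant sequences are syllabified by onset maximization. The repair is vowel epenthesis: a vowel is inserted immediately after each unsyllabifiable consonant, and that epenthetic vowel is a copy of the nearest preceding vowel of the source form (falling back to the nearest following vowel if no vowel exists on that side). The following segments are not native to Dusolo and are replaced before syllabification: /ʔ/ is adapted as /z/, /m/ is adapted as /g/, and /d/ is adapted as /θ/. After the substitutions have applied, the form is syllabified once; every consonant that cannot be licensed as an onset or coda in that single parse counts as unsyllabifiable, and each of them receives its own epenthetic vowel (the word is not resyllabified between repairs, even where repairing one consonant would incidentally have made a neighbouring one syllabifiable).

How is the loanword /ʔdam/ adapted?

Substitution: /ʔ/ → /z/, /d/ → /θ/, /m/ → /g/, giving /zθag/.
Syllabifying with onset maximization leaves /z/ stranded (at most one coda consonant is licensed; onsets are limited to one consonant).
Epenthesis after each stranded consonant: /z/ → /za/.

zaθag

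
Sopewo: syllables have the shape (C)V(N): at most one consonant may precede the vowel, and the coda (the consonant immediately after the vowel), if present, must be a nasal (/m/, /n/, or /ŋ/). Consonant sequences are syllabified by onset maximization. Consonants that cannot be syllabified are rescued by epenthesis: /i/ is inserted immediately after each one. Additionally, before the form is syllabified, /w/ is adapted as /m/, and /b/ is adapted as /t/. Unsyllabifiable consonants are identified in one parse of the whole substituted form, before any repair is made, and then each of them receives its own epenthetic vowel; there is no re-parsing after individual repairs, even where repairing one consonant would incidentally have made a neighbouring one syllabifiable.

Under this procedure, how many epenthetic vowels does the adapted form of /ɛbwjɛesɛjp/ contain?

After substitution the input is /ɛtmjɛesɛjp/.
The unsyllabifiable consonants are /t/, /m/, /j/, /p/; each receives one epenthetic vowel.

4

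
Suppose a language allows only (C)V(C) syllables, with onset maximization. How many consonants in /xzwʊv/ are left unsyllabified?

Under (C)V(C), the unsyllabifiable consonants are /x/, /z/ (at most one coda consonant is licensed; onsets are limited to one consonant).

2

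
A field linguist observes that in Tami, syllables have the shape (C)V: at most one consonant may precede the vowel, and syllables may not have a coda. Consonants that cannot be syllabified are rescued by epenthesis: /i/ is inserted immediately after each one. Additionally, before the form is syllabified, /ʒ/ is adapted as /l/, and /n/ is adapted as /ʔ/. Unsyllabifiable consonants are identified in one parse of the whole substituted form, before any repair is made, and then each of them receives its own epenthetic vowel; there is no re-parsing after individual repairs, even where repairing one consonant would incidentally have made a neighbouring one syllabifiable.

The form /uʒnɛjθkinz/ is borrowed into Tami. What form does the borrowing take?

Substitution: /ʒ/ → /l/, /n/ → /ʔ/, giving /ulʔɛjθkiʔz/.
The consonants /l/, /j/, /θ/, /ʔ/, /z/ cannot be parsed into a legal (C)V syllable (no codas are permitted; onsets are limited to one consonant).
Each unlicensed consonant becomes the onset of a new syllable: /l/ → /li/, /j/ → /ji/, /θ/ → /θi/, /ʔ/ → /ʔi/, /z/ → /zi/.

uliʔɛjiθikiʔizi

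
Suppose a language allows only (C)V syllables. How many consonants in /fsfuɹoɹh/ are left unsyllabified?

4

Syllabifying with onset maximization leaves /f/, /s/, /ɹ/, /h/ stranded (no codas are permitted; onsets are limited to one consonant).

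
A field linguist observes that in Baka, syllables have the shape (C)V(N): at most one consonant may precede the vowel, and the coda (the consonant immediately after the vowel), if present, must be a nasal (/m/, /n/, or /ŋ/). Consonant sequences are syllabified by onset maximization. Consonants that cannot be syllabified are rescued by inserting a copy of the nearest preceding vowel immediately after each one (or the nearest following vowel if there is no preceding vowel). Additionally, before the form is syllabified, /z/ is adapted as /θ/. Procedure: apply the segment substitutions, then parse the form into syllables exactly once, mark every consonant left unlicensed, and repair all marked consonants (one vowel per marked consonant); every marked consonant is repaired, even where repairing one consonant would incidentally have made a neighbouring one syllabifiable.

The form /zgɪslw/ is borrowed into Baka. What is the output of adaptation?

Substitution: /z/ → /θ/, giving /θgɪslw/.
The consonants /θ/, /s/, /l/, /w/ cannot be parsed into a legal (C)V(N) syllable (only a nasal (/m/, /n/, or /ŋ/) is licensed in coda position; onsets are limited to one consonant).
Inserting the epenthetic vowel yields /θ/ → /θɪ/, /s/ → /sɪ/, /l/ → /lɪ/, /w/ → /wɪ/.

θɪgɪsɪlɪwɪ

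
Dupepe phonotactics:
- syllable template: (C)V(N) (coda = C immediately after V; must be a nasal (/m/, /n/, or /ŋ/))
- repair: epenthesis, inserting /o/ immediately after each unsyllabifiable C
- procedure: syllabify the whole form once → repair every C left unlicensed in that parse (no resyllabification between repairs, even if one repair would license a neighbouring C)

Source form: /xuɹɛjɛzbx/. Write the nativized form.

xuɹɛjɛzoboxo

Syllabifying with onset maximization leaves /z/, /b/, /x/ stranded (only a nasal (/m/, /n/, or /ŋ/) is licensed in coda position; onsets are limited to one consonant).
Inserting the epenthetic vowel yields /z/ → /zo/, /b/ → /bo/, /x/ → /xo/.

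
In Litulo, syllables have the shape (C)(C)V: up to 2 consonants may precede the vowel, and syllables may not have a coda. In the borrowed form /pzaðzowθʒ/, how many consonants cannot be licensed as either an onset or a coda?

Syllabifying with onset maximization leaves /w/, /θ/, /ʒ/ stranded (no codas are permitted; onsets may contain at most 2 consonants).

3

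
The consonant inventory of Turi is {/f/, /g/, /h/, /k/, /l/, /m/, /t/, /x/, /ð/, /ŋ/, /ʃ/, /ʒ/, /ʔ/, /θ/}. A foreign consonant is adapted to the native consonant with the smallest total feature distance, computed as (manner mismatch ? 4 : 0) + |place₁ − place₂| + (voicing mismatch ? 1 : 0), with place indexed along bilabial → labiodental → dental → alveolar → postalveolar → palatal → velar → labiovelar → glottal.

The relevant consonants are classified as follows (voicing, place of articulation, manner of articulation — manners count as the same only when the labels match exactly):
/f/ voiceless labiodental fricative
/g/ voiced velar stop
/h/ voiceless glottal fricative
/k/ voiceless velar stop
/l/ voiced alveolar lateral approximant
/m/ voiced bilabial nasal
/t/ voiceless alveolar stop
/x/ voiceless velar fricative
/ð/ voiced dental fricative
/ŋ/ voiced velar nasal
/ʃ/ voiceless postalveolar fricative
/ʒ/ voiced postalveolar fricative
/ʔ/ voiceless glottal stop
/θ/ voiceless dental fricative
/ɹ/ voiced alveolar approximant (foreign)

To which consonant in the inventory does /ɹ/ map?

/l/ is closest: manner differs (approximant→lateral approximant, +4), place distance 0 (alveolar→alveolar), same voicing; total 4. Next closest is /t/ at distance 5.

l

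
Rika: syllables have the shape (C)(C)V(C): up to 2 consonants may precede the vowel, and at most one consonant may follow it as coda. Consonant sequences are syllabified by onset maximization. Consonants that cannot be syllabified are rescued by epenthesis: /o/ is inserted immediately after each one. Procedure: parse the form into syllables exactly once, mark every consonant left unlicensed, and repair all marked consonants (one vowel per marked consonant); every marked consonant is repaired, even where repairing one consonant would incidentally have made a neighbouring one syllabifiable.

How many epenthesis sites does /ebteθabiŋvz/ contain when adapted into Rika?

The unsyllabifiable consonants are /v/, /z/; each receives one epenthetic vowel.

2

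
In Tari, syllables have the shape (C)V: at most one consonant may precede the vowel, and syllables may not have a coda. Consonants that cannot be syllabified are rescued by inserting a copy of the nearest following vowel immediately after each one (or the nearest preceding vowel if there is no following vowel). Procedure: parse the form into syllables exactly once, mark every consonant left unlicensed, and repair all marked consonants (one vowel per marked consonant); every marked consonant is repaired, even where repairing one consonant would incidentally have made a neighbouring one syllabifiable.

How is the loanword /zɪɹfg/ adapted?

zɪɹɪfɪgɪ

The consonants /ɹ/, /f/, /g/ cannot be parsed into a legal (C)V syllable (no codas are permitted; onsets are limited to one consonant).
Inserting the epenthetic vowel yields /ɹ/ → /ɹɪ/, /f/ → /fɪ/, /g/ → /gɪ/.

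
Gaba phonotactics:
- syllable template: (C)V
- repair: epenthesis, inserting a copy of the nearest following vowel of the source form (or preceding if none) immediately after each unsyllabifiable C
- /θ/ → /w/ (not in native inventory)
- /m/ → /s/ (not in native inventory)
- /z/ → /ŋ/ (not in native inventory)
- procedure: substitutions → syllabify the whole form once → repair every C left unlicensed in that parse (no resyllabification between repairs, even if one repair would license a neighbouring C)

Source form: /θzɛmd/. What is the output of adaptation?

wɛŋɛsɛdɛ

Substitution: /θ/ → /w/, /z/ → /ŋ/, /m/ → /s/, giving /wŋɛsd/.
Under (C)V, the unsyllabifiable consonants are /w/, /s/, /d/ (no codas are permitted; onsets are limited to one consonant).
Each unlicensed consonant becomes the onset of a new syllable: /w/ → /wɛ/, /s/ → /sɛ/, /d/ → /dɛ/.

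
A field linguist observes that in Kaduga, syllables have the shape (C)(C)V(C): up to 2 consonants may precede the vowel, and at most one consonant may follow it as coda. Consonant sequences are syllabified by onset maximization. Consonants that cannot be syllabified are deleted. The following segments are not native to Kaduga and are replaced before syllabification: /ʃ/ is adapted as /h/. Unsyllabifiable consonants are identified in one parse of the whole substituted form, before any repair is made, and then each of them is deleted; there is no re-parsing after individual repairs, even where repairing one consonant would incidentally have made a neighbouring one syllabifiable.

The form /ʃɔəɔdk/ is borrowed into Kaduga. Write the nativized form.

Substitution: /ʃ/ → /h/, giving /hɔəɔdk/.
Syllabifying with onset maximization leaves /k/ stranded (at most one coda consonant is licensed; onsets may contain at most 2 consonants).
Deleting the stranded consonants removes /k/.

hɔəɔd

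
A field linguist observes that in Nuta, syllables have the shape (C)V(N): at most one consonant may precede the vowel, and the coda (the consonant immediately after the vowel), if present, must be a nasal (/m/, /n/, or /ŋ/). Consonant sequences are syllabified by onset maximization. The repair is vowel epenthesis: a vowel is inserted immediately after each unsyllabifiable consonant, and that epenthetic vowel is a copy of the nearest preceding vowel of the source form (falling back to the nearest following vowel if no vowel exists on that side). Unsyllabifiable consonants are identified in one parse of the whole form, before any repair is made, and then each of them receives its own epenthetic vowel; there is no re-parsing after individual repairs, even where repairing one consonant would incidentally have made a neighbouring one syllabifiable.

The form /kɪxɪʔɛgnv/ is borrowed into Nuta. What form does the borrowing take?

Under (C)V(N), the unsyllabifiable consonants are /g/, /n/, /v/ (only a nasal (/m/, /n/, or /ŋ/) is licensed in coda position; onsets are limited to one consonant).
Inserting the epenthetic vowel yields /g/ → /gɛ/, /n/ → /nɛ/, /v/ → /vɛ/.

kɪxɪʔɛgɛnɛvɛ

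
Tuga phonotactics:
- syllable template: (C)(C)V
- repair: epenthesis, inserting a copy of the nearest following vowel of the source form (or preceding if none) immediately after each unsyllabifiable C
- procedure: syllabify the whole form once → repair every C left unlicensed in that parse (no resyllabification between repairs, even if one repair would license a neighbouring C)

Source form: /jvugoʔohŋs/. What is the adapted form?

jvugoʔohoŋoso

Syllabifying with onset maximization leaves /h/, /ŋ/, /s/ stranded (no codas are permitted; onsets may contain at most 2 consonants).
Each unlicensed consonant becomes the onset of a new syllable: /h/ → /ho/, /ŋ/ → /ŋo/, /s/ → /so/.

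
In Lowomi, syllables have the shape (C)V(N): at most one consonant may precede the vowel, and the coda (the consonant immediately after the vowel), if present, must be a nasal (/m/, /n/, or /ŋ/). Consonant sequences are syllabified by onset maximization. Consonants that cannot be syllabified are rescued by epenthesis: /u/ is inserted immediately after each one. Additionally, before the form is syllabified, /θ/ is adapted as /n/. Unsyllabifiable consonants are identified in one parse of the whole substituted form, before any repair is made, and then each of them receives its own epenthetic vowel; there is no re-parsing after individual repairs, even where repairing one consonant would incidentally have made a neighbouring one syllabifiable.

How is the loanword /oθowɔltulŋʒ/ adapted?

Substitution: /θ/ → /n/, giving /onowɔltulŋʒ/.
Under (C)V(N), the unsyllabifiable consonants are /l/, /l/, /ŋ/, /ʒ/ (only a nasal (/m/, /n/, or /ŋ/) is licensed in coda position; onsets are limited to one consonant).
Inserting the epenthetic vowel yields /l/ → /lu/, /l/ → /lu/, /ŋ/ → /ŋu/, /ʒ/ → /ʒu/.

onowɔlutuluŋuʒu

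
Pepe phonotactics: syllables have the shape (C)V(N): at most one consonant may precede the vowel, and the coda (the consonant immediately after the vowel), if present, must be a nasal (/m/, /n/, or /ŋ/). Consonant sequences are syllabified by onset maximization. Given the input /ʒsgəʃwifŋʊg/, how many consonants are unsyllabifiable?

5

Syllabifying with onset maximization leaves /ʒ/, /s/, /ʃ/, /f/, /g/ stranded (only a nasal (/m/, /n/, or /ŋ/) is licensed in coda position; onsets are limited to one consonant).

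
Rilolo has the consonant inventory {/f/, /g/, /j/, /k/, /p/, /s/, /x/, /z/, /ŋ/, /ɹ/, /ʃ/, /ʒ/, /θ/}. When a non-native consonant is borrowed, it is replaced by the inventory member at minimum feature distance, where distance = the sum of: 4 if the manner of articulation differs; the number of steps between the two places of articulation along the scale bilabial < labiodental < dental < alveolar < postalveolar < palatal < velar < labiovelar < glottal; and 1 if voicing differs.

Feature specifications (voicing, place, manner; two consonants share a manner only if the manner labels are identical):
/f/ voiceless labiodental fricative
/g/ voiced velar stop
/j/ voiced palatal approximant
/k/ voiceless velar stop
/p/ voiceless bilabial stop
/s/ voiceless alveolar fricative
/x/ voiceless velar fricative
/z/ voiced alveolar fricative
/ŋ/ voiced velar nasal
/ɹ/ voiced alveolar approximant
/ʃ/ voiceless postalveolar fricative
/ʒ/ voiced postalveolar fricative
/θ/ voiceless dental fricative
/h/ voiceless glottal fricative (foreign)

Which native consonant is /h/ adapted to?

/x/ is closest: same manner (fricative), place distance 2 (glottal→velar), same voicing; total 2. Next closest is /ʃ/ at distance 4.

x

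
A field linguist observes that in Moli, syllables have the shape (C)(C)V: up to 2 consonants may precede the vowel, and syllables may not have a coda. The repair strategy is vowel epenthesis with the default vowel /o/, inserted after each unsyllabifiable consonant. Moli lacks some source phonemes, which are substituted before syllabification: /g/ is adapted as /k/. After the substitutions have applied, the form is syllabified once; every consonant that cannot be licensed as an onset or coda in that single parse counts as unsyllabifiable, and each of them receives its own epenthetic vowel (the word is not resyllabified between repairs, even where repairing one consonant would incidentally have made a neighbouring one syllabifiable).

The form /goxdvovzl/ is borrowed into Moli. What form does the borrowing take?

Substitution: /g/ → /k/, giving /koxdvovzl/.
The consonants /x/, /v/, /z/, /l/ cannot be parsed into a legal (C)(C)V syllable (no codas are permitted; onsets may contain at most 2 consonants).
Inserting the epenthetic vowel yields /x/ → /xo/, /v/ → /vo/, /z/ → /zo/, /l/ → /lo/.

koxodvovozolo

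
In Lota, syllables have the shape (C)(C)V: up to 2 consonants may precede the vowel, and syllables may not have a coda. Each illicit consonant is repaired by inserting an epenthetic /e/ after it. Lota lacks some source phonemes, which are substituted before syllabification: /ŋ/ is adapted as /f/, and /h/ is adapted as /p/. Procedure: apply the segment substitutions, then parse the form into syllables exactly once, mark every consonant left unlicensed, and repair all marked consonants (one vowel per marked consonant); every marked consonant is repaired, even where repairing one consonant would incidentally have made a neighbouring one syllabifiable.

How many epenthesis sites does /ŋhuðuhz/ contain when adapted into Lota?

2

After substitution the input is /fpuðupz/.
The unsyllabifiable consonants are /p/, /z/; each receives one epenthetic vowel.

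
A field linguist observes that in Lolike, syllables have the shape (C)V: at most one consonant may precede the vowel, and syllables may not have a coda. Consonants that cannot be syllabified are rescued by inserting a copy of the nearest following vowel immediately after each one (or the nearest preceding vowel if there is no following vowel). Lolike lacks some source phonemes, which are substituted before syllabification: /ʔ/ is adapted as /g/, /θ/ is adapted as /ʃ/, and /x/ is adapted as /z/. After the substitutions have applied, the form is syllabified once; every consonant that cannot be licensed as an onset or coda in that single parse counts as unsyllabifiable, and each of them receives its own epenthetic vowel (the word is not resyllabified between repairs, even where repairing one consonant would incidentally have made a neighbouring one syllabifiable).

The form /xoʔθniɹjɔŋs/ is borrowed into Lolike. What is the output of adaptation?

zogiʃiniɹɔjɔŋɔsɔ

Substitution: /x/ → /z/, /ʔ/ → /g/, /θ/ → /ʃ/, giving /zogʃniɹjɔŋs/.
Under (C)V, the unsyllabifiable consonants are /g/, /ʃ/, /ɹ/, /ŋ/, /s/ (no codas are permitted; onsets are limited to one consonant).
Epenthesis after each stranded consonant: /g/ → /gi/, /ʃ/ → /ʃi/, /ɹ/ → /ɹɔ/, /ŋ/ → /ŋɔ/, /s/ → /sɔ/.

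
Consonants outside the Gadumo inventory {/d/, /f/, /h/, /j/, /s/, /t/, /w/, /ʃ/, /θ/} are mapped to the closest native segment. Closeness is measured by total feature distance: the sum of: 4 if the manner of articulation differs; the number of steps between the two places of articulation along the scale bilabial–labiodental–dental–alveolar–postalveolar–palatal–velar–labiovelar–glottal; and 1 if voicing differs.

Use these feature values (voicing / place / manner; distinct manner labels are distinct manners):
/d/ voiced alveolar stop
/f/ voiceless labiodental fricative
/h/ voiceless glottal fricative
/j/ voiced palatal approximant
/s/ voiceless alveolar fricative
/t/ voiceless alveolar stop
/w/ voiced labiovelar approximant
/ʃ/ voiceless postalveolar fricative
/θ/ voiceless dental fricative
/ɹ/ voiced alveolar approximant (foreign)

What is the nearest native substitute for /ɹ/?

/j/ is closest: same manner (approximant), place distance 2 (alveolar→palatal), same voicing; total 2. Next closest is /d/ at distance 4.

j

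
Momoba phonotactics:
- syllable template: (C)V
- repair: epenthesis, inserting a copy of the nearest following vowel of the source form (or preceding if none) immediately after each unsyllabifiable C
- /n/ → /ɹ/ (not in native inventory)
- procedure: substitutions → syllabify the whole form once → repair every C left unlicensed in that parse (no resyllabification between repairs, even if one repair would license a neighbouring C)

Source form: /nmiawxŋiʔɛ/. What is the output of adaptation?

ɹimiawixiŋiʔɛ

Substitution: /n/ → /ɹ/, giving /ɹmiawxŋiʔɛ/.
Under (C)V, the unsyllabifiable consonants are /ɹ/, /w/, /x/ (no codas are permitted; onsets are limited to one consonant).
Epenthesis after each stranded consonant: /ɹ/ → /ɹi/, /w/ → /wi/, /x/ → /xi/.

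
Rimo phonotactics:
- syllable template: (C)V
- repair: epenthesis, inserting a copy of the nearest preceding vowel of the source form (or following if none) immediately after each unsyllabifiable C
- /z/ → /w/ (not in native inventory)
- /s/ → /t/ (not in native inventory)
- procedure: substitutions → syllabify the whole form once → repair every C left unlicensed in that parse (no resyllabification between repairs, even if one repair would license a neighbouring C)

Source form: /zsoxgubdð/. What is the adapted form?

wotoxogubuduðu

Substitution: /z/ → /w/, /s/ → /t/, giving /wtoxgubdð/.
The consonants /w/, /x/, /b/, /d/, /ð/ cannot be parsed into a legal (C)V syllable (no codas are permitted; onsets are limited to one consonant).
Epenthesis after each stranded consonant: /w/ → /wo/, /x/ → /xo/, /b/ → /bu/, /d/ → /du/, /ð/ → /ðu/.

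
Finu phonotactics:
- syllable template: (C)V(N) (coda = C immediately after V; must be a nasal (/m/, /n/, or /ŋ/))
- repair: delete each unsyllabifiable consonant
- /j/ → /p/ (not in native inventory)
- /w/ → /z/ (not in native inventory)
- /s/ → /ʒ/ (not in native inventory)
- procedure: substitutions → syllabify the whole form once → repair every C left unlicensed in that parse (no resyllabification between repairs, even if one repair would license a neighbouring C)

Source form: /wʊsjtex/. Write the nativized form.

Substitution: /w/ → /z/, /s/ → /ʒ/, /j/ → /p/, giving /zʊʒptex/.
The consonants /ʒ/, /p/, /x/ cannot be parsed into a legal (C)V(N) syllable (only a nasal (/m/, /n/, or /ŋ/) is licensed in coda position; onsets are limited to one consonant).
Each unlicensed consonant is deleted: /ʒ/, /p/, /x/.

zʊte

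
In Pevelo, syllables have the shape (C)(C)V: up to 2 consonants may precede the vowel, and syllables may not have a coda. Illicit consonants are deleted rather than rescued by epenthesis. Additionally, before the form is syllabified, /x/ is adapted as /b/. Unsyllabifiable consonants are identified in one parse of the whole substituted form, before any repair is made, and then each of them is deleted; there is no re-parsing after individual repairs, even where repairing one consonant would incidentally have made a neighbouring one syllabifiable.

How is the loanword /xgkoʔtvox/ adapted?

Substitution: /x/ → /b/, giving /bgkoʔtvob/.
The consonants /b/, /ʔ/, /b/ cannot be parsed into a legal (C)(C)V syllable (no codas are permitted; onsets may contain at most 2 consonants).
Deletion applies to /b/, /ʔ/, /b/.

gkotvo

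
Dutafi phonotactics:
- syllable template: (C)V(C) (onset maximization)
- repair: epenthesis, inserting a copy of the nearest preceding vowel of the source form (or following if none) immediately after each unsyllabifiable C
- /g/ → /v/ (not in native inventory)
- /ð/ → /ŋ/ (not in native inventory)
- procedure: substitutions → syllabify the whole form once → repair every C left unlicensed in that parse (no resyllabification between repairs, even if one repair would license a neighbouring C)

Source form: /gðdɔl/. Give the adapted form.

Substitution: /g/ → /v/, /ð/ → /ŋ/, giving /vŋdɔl/.
Syllabifying with onset maximization leaves /v/, /ŋ/ stranded (at most one coda consonant is licensed; onsets are limited to one consonant).
Inserting the epenthetic vowel yields /v/ → /vɔ/, /ŋ/ → /ŋɔ/.

vɔŋɔdɔl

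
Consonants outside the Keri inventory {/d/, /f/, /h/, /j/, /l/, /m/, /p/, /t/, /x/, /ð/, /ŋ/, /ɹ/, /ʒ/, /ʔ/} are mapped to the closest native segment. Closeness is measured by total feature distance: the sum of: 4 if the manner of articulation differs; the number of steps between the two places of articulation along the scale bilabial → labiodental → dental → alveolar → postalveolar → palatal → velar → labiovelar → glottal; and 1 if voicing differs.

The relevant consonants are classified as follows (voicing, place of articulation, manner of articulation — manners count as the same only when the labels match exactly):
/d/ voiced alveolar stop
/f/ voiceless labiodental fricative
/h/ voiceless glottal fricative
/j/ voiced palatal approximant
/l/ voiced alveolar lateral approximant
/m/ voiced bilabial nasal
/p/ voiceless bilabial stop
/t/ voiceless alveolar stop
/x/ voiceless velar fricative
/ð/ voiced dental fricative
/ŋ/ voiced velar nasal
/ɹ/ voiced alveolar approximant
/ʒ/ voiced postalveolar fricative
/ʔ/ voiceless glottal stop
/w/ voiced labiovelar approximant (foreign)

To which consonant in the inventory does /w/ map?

/j/ is closest: same manner (approximant), place distance 2 (labiovelar→palatal), same voicing; total 2. Next closest is /ɹ/ at distance 4.

j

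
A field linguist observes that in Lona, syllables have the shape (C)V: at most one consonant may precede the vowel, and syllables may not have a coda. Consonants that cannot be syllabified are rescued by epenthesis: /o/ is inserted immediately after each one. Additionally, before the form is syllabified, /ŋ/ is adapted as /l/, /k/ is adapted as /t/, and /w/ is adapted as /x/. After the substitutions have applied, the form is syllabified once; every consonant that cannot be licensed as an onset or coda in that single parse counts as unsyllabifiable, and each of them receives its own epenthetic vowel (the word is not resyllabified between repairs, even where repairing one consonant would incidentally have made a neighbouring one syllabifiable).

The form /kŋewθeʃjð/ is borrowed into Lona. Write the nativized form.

tolexoθeʃojoðo

Substitution: /k/ → /t/, /ŋ/ → /l/, /w/ → /x/, giving /tlexθeʃjð/.
Syllabifying with onset maximization leaves /t/, /x/, /ʃ/, /j/, /ð/ stranded (no codas are permitted; onsets are limited to one consonant).
Each unlicensed consonant becomes the onset of a new syllable: /t/ → /to/, /x/ → /xo/, /ʃ/ → /ʃo/, /j/ → /jo/, /ð/ → /ðo/.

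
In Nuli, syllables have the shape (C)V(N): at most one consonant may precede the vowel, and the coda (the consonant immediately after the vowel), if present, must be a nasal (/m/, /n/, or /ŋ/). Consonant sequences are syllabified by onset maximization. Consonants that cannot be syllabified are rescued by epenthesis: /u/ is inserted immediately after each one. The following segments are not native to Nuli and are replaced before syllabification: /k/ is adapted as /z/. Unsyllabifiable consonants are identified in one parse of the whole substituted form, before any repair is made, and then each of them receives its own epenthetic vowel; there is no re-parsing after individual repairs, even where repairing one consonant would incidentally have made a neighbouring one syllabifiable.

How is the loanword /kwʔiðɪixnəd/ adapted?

zuwuʔiðɪixunədu

Substitution: /k/ → /z/, giving /zwʔiðɪixnəd/.
Under (C)V(N), the unsyllabifiable consonants are /z/, /w/, /x/, /d/ (only a nasal (/m/, /n/, or /ŋ/) is licensed in coda position; onsets are limited to one consonant).
Each unlicensed consonant becomes the onset of a new syllable: /z/ → /zu/, /w/ → /wu/, /x/ → /xu/, /d/ → /du/.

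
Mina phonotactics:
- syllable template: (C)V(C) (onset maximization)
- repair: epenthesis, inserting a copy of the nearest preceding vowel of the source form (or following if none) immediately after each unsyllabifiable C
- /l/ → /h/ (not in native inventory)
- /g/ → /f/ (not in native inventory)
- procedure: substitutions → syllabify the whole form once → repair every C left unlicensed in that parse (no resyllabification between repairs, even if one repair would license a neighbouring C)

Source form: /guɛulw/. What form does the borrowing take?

fuɛuhwu

Substitution: /g/ → /f/, /l/ → /h/, giving /fuɛuhw/.
Under (C)V(C), the unsyllabifiable consonants are /w/ (at most one coda consonant is licensed; onsets are limited to one consonant).
Each unlicensed consonant becomes the onset of a new syllable: /w/ → /wu/.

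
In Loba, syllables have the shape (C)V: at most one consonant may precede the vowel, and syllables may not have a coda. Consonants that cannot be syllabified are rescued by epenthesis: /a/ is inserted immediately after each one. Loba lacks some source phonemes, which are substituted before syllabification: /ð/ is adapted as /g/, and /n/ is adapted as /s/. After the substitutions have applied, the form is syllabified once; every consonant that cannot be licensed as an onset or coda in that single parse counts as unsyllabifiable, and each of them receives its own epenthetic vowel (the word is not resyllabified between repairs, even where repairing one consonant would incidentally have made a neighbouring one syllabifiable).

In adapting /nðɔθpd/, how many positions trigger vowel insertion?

After substitution the input is /sgɔθpd/.
The unsyllabifiable consonants are /s/, /θ/, /p/, /d/; each receives one epenthetic vowel.

4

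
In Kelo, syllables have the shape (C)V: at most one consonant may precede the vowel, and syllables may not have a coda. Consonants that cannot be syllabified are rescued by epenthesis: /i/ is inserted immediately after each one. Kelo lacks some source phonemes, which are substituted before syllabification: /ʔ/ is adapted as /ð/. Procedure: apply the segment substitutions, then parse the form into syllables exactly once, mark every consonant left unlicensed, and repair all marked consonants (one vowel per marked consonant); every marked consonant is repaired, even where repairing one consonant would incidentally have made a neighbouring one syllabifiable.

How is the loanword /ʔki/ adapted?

Substitution: /ʔ/ → /ð/, giving /ðki/.
Under (C)V, the unsyllabifiable consonants are /ð/ (no codas are permitted; onsets are limited to one consonant).
Each unlicensed consonant becomes the onset of a new syllable: /ð/ → /ði/.

ðiki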